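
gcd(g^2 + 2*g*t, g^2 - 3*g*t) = g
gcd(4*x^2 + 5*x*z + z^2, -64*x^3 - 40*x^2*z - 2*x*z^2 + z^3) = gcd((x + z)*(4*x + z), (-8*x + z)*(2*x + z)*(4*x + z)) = 4*x + z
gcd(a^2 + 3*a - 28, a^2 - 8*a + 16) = a - 4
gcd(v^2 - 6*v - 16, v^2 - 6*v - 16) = v^2 - 6*v - 16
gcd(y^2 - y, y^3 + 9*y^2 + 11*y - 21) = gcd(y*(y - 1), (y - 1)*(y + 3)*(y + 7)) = y - 1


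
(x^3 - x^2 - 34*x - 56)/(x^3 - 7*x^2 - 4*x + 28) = (x + 4)/(x - 2)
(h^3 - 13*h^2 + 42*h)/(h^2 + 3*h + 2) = h*(h^2 - 13*h + 42)/(h^2 + 3*h + 2)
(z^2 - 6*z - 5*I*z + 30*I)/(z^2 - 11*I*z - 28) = (-z^2 + 6*z + 5*I*z - 30*I)/(-z^2 + 11*I*z + 28)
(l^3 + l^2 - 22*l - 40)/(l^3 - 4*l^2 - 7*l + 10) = (l + 4)/(l - 1)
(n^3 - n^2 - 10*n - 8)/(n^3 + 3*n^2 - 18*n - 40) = (n + 1)/(n + 5)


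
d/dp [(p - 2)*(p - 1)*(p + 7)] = 3*p^2 + 8*p - 19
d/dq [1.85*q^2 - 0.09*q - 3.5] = 3.7*q - 0.09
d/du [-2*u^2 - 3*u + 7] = -4*u - 3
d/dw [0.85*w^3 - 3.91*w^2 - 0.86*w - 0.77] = 2.55*w^2 - 7.82*w - 0.86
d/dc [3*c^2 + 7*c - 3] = 6*c + 7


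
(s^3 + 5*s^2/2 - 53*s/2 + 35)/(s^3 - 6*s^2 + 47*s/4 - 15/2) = 2*(s + 7)/(2*s - 3)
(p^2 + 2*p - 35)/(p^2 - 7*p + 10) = (p + 7)/(p - 2)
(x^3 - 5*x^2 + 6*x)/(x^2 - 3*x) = x - 2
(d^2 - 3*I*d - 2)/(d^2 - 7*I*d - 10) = (d - I)/(d - 5*I)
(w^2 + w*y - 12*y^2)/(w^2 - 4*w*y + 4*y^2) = (w^2 + w*y - 12*y^2)/(w^2 - 4*w*y + 4*y^2)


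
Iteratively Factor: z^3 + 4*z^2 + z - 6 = (z + 3)*(z^2 + z - 2) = (z + 2)*(z + 3)*(z - 1)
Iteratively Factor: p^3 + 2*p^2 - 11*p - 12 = (p + 4)*(p^2 - 2*p - 3) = (p - 3)*(p + 4)*(p + 1)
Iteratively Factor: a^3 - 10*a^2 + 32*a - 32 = (a - 2)*(a^2 - 8*a + 16) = (a - 4)*(a - 2)*(a - 4)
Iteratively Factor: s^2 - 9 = (s - 3)*(s + 3)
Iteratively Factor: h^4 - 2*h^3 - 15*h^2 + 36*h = (h - 3)*(h^3 + h^2 - 12*h) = (h - 3)^2*(h^2 + 4*h) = (h - 3)^2*(h + 4)*(h)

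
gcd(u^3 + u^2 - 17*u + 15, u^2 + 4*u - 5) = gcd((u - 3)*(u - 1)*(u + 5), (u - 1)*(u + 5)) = u^2 + 4*u - 5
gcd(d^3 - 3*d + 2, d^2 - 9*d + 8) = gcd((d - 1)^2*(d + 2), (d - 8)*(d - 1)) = d - 1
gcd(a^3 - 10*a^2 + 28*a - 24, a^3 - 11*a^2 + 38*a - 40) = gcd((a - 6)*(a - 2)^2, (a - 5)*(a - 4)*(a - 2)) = a - 2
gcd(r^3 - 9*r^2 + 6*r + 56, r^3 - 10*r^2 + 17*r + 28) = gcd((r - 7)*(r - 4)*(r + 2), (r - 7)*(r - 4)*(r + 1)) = r^2 - 11*r + 28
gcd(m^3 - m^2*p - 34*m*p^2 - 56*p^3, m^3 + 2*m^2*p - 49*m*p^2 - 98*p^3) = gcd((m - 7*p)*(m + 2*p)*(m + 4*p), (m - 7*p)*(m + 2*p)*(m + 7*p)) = -m^2 + 5*m*p + 14*p^2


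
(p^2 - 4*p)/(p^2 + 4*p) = (p - 4)/(p + 4)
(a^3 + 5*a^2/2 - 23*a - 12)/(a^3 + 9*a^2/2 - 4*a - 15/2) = (2*a^3 + 5*a^2 - 46*a - 24)/(2*a^3 + 9*a^2 - 8*a - 15)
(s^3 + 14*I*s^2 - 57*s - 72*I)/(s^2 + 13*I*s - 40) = (s^2 + 6*I*s - 9)/(s + 5*I)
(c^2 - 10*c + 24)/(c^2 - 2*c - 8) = (c - 6)/(c + 2)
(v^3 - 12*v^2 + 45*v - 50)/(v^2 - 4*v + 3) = (v^3 - 12*v^2 + 45*v - 50)/(v^2 - 4*v + 3)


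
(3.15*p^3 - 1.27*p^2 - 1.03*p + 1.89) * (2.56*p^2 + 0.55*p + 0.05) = 8.064*p^5 - 1.5187*p^4 - 3.1778*p^3 + 4.2084*p^2 + 0.988*p + 0.0945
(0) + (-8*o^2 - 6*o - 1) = -8*o^2 - 6*o - 1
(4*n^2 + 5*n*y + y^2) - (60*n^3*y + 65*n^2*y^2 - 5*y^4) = -60*n^3*y - 65*n^2*y^2 + 4*n^2 + 5*n*y + 5*y^4 + y^2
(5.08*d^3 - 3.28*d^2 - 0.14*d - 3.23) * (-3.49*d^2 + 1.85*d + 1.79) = -17.7292*d^5 + 20.8452*d^4 + 3.5138*d^3 + 5.1425*d^2 - 6.2261*d - 5.7817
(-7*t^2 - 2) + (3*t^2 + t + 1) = -4*t^2 + t - 1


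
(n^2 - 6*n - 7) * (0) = 0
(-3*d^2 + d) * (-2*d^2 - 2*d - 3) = 6*d^4 + 4*d^3 + 7*d^2 - 3*d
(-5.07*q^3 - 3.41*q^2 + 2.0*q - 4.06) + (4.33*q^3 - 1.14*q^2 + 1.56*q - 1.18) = -0.74*q^3 - 4.55*q^2 + 3.56*q - 5.24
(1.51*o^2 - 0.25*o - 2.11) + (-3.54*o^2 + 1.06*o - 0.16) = -2.03*o^2 + 0.81*o - 2.27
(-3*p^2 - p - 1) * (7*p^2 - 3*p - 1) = -21*p^4 + 2*p^3 - p^2 + 4*p + 1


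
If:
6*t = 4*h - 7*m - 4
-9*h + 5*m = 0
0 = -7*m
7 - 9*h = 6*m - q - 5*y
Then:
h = 0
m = 0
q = -5*y - 7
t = -2/3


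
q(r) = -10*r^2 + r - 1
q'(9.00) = -179.00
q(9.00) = -802.00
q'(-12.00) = 241.00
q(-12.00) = -1453.00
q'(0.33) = -5.60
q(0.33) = -1.76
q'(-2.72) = 55.40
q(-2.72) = -77.70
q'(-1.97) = 40.40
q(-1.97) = -41.78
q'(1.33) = -25.60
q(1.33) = -17.36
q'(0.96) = -18.20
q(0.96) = -9.26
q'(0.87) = -16.40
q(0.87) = -7.70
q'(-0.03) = 1.60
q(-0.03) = -1.04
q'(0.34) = -5.80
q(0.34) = -1.82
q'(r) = 1 - 20*r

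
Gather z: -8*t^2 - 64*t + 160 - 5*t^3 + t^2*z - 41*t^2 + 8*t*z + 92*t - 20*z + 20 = -5*t^3 - 49*t^2 + 28*t + z*(t^2 + 8*t - 20) + 180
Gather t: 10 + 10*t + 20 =10*t + 30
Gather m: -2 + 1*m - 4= m - 6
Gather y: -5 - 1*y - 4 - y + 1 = -2*y - 8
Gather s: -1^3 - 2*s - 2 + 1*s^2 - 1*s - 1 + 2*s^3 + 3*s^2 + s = 2*s^3 + 4*s^2 - 2*s - 4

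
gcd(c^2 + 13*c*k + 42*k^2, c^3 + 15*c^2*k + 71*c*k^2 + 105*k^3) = c + 7*k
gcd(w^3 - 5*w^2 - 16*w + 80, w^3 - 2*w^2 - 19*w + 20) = w^2 - w - 20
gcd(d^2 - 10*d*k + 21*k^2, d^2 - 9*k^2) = d - 3*k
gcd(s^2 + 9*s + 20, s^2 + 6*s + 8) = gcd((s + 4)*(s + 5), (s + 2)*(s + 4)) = s + 4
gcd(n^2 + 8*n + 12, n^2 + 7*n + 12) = 1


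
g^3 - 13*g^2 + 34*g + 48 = (g - 8)*(g - 6)*(g + 1)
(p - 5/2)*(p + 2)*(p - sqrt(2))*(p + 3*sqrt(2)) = p^4 - p^3/2 + 2*sqrt(2)*p^3 - 11*p^2 - sqrt(2)*p^2 - 10*sqrt(2)*p + 3*p + 30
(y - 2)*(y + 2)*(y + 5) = y^3 + 5*y^2 - 4*y - 20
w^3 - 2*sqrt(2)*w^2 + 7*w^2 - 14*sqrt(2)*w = w*(w + 7)*(w - 2*sqrt(2))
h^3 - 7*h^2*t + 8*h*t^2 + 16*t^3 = (h - 4*t)^2*(h + t)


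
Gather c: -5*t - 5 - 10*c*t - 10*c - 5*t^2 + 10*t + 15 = c*(-10*t - 10) - 5*t^2 + 5*t + 10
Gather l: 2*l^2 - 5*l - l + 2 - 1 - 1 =2*l^2 - 6*l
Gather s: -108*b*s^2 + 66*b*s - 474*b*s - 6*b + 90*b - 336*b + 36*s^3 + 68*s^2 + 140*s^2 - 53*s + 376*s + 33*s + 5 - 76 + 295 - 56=-252*b + 36*s^3 + s^2*(208 - 108*b) + s*(356 - 408*b) + 168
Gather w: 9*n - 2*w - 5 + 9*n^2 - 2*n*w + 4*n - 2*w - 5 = 9*n^2 + 13*n + w*(-2*n - 4) - 10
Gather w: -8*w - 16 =-8*w - 16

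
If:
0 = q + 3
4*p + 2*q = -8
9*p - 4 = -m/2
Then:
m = 17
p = -1/2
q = -3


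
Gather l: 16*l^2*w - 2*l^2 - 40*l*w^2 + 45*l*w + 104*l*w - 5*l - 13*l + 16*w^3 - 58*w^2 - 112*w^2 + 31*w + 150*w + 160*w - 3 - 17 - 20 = l^2*(16*w - 2) + l*(-40*w^2 + 149*w - 18) + 16*w^3 - 170*w^2 + 341*w - 40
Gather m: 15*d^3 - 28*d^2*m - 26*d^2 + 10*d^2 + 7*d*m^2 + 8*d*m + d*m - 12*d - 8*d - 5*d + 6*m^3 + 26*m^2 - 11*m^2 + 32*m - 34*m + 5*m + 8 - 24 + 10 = 15*d^3 - 16*d^2 - 25*d + 6*m^3 + m^2*(7*d + 15) + m*(-28*d^2 + 9*d + 3) - 6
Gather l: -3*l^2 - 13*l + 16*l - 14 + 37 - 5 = -3*l^2 + 3*l + 18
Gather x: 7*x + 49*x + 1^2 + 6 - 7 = 56*x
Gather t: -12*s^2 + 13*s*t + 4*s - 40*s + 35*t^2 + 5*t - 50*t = -12*s^2 - 36*s + 35*t^2 + t*(13*s - 45)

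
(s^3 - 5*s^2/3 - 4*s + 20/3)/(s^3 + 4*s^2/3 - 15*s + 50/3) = (s + 2)/(s + 5)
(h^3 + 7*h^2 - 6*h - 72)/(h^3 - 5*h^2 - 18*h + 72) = (h + 6)/(h - 6)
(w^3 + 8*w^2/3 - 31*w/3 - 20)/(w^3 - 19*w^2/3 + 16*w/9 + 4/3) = 3*(3*w^3 + 8*w^2 - 31*w - 60)/(9*w^3 - 57*w^2 + 16*w + 12)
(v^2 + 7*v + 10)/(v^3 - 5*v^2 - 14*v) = (v + 5)/(v*(v - 7))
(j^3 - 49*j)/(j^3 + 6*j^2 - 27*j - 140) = j*(j - 7)/(j^2 - j - 20)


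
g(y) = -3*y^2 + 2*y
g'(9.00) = -52.00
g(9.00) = -225.00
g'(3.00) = -16.00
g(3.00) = -21.00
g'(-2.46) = 16.76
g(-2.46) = -23.07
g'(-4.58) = 29.48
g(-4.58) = -72.09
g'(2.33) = -11.98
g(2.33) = -11.63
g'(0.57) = -1.42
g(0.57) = 0.17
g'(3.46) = -18.76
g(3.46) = -28.99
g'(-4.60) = 29.60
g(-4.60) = -72.68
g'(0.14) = 1.16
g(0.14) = 0.22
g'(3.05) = -16.30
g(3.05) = -21.81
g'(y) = 2 - 6*y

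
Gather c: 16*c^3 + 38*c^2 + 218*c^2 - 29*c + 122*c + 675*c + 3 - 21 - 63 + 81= 16*c^3 + 256*c^2 + 768*c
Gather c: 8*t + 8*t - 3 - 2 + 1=16*t - 4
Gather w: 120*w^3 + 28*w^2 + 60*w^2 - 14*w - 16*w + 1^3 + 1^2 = 120*w^3 + 88*w^2 - 30*w + 2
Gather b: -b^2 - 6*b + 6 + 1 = -b^2 - 6*b + 7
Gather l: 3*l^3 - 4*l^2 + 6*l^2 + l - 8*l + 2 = 3*l^3 + 2*l^2 - 7*l + 2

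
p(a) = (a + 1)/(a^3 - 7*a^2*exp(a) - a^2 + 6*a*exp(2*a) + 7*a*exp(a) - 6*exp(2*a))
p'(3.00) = 0.00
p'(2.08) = -0.03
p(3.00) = 0.00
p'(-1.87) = -0.02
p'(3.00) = 0.00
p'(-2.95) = 0.01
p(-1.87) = 0.05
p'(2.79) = -0.00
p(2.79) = 0.00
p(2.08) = 0.01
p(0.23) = -0.21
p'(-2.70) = 0.01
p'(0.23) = -0.20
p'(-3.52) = 0.01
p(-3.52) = 0.04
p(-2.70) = 0.05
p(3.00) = 0.00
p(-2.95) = 0.05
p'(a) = (a + 1)*(7*a^2*exp(a) - 3*a^2 - 12*a*exp(2*a) + 7*a*exp(a) + 2*a + 6*exp(2*a) - 7*exp(a))/(a^3 - 7*a^2*exp(a) - a^2 + 6*a*exp(2*a) + 7*a*exp(a) - 6*exp(2*a))^2 + 1/(a^3 - 7*a^2*exp(a) - a^2 + 6*a*exp(2*a) + 7*a*exp(a) - 6*exp(2*a)) = (a^3 - 7*a^2*exp(a) - a^2 + 6*a*exp(2*a) + 7*a*exp(a) + (a + 1)*(7*a^2*exp(a) - 3*a^2 - 12*a*exp(2*a) + 7*a*exp(a) + 2*a + 6*exp(2*a) - 7*exp(a)) - 6*exp(2*a))/(a^3 - 7*a^2*exp(a) - a^2 + 6*a*exp(2*a) + 7*a*exp(a) - 6*exp(2*a))^2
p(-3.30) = 0.05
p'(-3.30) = 0.01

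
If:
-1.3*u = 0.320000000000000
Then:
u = -0.25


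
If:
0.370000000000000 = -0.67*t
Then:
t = -0.55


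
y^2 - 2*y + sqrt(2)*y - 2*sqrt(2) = (y - 2)*(y + sqrt(2))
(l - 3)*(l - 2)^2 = l^3 - 7*l^2 + 16*l - 12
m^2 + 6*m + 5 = (m + 1)*(m + 5)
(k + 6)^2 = k^2 + 12*k + 36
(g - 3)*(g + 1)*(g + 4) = g^3 + 2*g^2 - 11*g - 12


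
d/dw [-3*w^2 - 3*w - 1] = -6*w - 3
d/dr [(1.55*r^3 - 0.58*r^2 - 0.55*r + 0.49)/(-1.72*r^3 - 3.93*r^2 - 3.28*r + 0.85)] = (-7.0891*r^4 - 12.06*r^3 + 6.2218*r^2 + 2.8654*r + 1.1397)/(2.9584*r^6 + 13.5192*r^5 + 26.7281*r^4 + 22.8568*r^3 + 4.0774*r^2 - 5.576*r + 0.7225)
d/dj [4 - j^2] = -2*j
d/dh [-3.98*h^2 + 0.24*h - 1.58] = 0.24 - 7.96*h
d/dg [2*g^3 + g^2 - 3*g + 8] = 6*g^2 + 2*g - 3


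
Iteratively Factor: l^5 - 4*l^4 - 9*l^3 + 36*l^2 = (l - 4)*(l^4 - 9*l^2) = (l - 4)*(l - 3)*(l^3 + 3*l^2) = l*(l - 4)*(l - 3)*(l^2 + 3*l) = l^2*(l - 4)*(l - 3)*(l + 3)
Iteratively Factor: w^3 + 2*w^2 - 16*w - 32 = (w + 2)*(w^2 - 16) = (w - 4)*(w + 2)*(w + 4)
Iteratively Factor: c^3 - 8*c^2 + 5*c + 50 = (c + 2)*(c^2 - 10*c + 25) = (c - 5)*(c + 2)*(c - 5)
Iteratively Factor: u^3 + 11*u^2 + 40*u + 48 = (u + 3)*(u^2 + 8*u + 16) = (u + 3)*(u + 4)*(u + 4)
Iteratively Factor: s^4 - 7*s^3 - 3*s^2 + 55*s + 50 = (s - 5)*(s^3 - 2*s^2 - 13*s - 10) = (s - 5)^2*(s^2 + 3*s + 2) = (s - 5)^2*(s + 1)*(s + 2)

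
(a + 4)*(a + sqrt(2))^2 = a^3 + 2*sqrt(2)*a^2 + 4*a^2 + 2*a + 8*sqrt(2)*a + 8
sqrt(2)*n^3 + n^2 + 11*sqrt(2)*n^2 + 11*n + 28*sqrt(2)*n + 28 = (n + 4)*(n + 7)*(sqrt(2)*n + 1)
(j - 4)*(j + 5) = j^2 + j - 20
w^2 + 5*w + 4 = (w + 1)*(w + 4)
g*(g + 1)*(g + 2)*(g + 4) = g^4 + 7*g^3 + 14*g^2 + 8*g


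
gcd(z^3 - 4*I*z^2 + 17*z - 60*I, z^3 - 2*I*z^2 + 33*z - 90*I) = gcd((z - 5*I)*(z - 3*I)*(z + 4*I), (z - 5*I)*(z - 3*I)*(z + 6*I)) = z^2 - 8*I*z - 15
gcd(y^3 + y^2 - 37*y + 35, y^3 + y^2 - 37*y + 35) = y^3 + y^2 - 37*y + 35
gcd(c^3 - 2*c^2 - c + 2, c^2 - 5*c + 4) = c - 1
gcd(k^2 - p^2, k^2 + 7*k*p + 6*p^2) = k + p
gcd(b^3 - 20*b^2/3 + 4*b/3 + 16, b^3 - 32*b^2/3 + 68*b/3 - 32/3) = b - 2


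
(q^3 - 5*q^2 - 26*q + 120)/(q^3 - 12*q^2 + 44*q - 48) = (q + 5)/(q - 2)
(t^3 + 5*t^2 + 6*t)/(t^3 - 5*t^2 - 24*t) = (t + 2)/(t - 8)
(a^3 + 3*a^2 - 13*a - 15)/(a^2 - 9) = (a^2 + 6*a + 5)/(a + 3)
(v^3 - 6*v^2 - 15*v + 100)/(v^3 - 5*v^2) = (v^2 - v - 20)/v^2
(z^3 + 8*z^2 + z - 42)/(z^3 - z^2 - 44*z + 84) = (z + 3)/(z - 6)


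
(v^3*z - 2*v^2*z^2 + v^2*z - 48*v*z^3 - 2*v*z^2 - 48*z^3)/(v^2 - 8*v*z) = z*(v^2 + 6*v*z + v + 6*z)/v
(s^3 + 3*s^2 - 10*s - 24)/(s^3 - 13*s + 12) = (s + 2)/(s - 1)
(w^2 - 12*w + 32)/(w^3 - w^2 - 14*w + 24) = (w^2 - 12*w + 32)/(w^3 - w^2 - 14*w + 24)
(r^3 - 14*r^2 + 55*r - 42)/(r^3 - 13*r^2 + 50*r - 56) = (r^2 - 7*r + 6)/(r^2 - 6*r + 8)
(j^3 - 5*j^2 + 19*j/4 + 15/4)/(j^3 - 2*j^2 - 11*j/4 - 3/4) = (2*j - 5)/(2*j + 1)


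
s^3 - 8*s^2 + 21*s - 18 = (s - 3)^2*(s - 2)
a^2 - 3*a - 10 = (a - 5)*(a + 2)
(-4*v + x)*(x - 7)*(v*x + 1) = -4*v^2*x^2 + 28*v^2*x + v*x^3 - 7*v*x^2 - 4*v*x + 28*v + x^2 - 7*x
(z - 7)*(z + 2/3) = z^2 - 19*z/3 - 14/3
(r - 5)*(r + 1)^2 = r^3 - 3*r^2 - 9*r - 5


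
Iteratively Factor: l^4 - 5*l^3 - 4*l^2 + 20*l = (l - 5)*(l^3 - 4*l) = (l - 5)*(l - 2)*(l^2 + 2*l) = (l - 5)*(l - 2)*(l + 2)*(l)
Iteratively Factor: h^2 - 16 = (h - 4)*(h + 4)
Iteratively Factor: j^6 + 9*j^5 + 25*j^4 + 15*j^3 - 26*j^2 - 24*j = (j - 1)*(j^5 + 10*j^4 + 35*j^3 + 50*j^2 + 24*j) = (j - 1)*(j + 4)*(j^4 + 6*j^3 + 11*j^2 + 6*j) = (j - 1)*(j + 1)*(j + 4)*(j^3 + 5*j^2 + 6*j) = (j - 1)*(j + 1)*(j + 2)*(j + 4)*(j^2 + 3*j) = j*(j - 1)*(j + 1)*(j + 2)*(j + 4)*(j + 3)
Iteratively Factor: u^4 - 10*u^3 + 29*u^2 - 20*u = (u - 5)*(u^3 - 5*u^2 + 4*u) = (u - 5)*(u - 4)*(u^2 - u) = (u - 5)*(u - 4)*(u - 1)*(u)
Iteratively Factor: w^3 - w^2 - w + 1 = (w - 1)*(w^2 - 1) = (w - 1)^2*(w + 1)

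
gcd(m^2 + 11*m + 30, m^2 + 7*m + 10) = m + 5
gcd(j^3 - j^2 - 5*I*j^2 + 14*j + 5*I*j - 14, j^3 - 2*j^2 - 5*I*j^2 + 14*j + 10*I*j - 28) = j^2 - 5*I*j + 14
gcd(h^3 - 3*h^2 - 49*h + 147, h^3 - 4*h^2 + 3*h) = h - 3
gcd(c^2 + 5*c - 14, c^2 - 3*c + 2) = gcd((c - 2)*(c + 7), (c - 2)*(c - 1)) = c - 2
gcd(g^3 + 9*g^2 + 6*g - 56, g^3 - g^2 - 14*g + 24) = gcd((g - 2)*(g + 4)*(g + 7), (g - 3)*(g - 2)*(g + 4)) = g^2 + 2*g - 8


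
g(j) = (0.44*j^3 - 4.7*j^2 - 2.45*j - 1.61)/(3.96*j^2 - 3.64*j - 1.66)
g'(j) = (3.64 - 7.92*j)*(0.44*j^3 - 4.7*j^2 - 2.45*j - 1.61)/(3.96*j^2 - 3.64*j - 1.66)^2 + (1.32*j^2 - 9.4*j - 2.45)/(3.96*j^2 - 3.64*j - 1.66)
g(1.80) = -4.05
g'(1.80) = 6.03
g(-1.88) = -0.86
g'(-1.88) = 0.20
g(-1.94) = -0.87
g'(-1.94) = 0.20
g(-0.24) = 2.33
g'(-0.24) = -22.88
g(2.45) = -2.23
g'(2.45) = 1.33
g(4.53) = -1.08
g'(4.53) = 0.27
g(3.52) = -1.42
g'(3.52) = 0.44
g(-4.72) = -1.36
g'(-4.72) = 0.15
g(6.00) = -0.76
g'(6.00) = 0.18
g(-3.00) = -1.08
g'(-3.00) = 0.18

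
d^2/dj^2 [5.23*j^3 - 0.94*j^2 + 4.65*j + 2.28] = 31.38*j - 1.88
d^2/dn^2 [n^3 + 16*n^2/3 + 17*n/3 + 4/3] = 6*n + 32/3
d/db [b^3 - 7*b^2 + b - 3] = 3*b^2 - 14*b + 1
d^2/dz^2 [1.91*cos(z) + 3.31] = -1.91*cos(z)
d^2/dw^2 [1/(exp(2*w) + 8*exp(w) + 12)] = 4*(-(exp(w) + 2)*(exp(2*w) + 8*exp(w) + 12) + 2*(exp(w) + 4)^2*exp(w))*exp(w)/(exp(2*w) + 8*exp(w) + 12)^3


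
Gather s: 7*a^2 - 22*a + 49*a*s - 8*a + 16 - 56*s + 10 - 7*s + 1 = 7*a^2 - 30*a + s*(49*a - 63) + 27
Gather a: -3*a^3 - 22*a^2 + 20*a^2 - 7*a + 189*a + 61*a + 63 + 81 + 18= -3*a^3 - 2*a^2 + 243*a + 162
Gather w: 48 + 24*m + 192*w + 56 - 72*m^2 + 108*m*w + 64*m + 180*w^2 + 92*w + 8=-72*m^2 + 88*m + 180*w^2 + w*(108*m + 284) + 112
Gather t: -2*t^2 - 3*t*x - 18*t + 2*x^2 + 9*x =-2*t^2 + t*(-3*x - 18) + 2*x^2 + 9*x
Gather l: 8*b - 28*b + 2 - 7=-20*b - 5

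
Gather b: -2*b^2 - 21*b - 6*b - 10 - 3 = -2*b^2 - 27*b - 13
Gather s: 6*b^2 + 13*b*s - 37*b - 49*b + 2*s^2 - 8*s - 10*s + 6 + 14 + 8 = 6*b^2 - 86*b + 2*s^2 + s*(13*b - 18) + 28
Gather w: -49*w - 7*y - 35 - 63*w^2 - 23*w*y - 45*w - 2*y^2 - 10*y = -63*w^2 + w*(-23*y - 94) - 2*y^2 - 17*y - 35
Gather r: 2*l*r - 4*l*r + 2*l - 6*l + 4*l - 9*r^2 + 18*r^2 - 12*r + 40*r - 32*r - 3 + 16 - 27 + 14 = 9*r^2 + r*(-2*l - 4)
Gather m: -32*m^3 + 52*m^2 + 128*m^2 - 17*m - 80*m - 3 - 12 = -32*m^3 + 180*m^2 - 97*m - 15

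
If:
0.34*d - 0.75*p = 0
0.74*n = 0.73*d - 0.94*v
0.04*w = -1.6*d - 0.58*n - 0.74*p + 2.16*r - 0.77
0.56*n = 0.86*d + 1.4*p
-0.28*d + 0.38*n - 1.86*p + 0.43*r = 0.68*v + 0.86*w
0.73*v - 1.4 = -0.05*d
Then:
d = -1.53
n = -4.08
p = -0.69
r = -2.15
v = 2.02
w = -2.48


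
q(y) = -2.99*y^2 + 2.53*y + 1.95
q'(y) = 2.53 - 5.98*y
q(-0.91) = -2.83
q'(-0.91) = 7.97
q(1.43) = -0.55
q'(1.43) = -6.02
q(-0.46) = 0.15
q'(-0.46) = 5.28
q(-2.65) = -25.75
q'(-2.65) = 18.38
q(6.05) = -92.18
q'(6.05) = -33.65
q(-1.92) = -13.93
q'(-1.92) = 14.01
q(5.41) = -71.87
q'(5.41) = -29.82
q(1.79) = -3.10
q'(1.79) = -8.17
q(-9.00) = -263.01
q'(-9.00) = 56.35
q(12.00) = -398.25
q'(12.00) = -69.23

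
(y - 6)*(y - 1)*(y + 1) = y^3 - 6*y^2 - y + 6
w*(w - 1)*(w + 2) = w^3 + w^2 - 2*w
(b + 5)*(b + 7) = b^2 + 12*b + 35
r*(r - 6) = r^2 - 6*r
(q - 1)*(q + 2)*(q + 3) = q^3 + 4*q^2 + q - 6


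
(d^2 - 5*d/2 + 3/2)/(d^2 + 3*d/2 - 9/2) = (d - 1)/(d + 3)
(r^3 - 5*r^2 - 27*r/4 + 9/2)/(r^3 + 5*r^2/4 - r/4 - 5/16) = 4*(2*r^2 - 9*r - 18)/(8*r^2 + 14*r + 5)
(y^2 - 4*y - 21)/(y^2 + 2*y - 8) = (y^2 - 4*y - 21)/(y^2 + 2*y - 8)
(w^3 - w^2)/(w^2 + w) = w*(w - 1)/(w + 1)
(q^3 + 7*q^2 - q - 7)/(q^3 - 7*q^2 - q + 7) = (q + 7)/(q - 7)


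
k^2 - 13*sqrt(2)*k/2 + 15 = (k - 5*sqrt(2))*(k - 3*sqrt(2)/2)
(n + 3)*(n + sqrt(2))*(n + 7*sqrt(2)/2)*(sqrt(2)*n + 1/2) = sqrt(2)*n^4 + 3*sqrt(2)*n^3 + 19*n^3/2 + 37*sqrt(2)*n^2/4 + 57*n^2/2 + 7*n/2 + 111*sqrt(2)*n/4 + 21/2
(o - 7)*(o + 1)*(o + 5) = o^3 - o^2 - 37*o - 35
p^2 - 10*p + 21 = (p - 7)*(p - 3)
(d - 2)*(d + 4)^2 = d^3 + 6*d^2 - 32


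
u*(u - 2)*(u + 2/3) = u^3 - 4*u^2/3 - 4*u/3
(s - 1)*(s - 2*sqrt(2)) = s^2 - 2*sqrt(2)*s - s + 2*sqrt(2)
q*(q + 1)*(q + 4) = q^3 + 5*q^2 + 4*q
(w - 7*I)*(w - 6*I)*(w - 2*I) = w^3 - 15*I*w^2 - 68*w + 84*I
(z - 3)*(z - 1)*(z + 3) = z^3 - z^2 - 9*z + 9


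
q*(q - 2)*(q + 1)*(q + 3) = q^4 + 2*q^3 - 5*q^2 - 6*q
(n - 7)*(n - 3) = n^2 - 10*n + 21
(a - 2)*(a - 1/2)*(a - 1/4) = a^3 - 11*a^2/4 + 13*a/8 - 1/4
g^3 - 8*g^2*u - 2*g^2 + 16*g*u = g*(g - 2)*(g - 8*u)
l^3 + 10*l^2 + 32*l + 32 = (l + 2)*(l + 4)^2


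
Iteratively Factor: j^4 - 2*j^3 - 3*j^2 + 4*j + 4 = (j + 1)*(j^3 - 3*j^2 + 4) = (j - 2)*(j + 1)*(j^2 - j - 2) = (j - 2)*(j + 1)^2*(j - 2)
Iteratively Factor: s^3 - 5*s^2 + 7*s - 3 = (s - 1)*(s^2 - 4*s + 3) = (s - 1)^2*(s - 3)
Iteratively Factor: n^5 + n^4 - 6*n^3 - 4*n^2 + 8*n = (n - 1)*(n^4 + 2*n^3 - 4*n^2 - 8*n) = (n - 1)*(n + 2)*(n^3 - 4*n) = (n - 1)*(n + 2)^2*(n^2 - 2*n) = (n - 2)*(n - 1)*(n + 2)^2*(n)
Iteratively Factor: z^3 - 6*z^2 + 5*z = (z - 1)*(z^2 - 5*z) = z*(z - 1)*(z - 5)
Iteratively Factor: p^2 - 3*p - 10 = (p - 5)*(p + 2)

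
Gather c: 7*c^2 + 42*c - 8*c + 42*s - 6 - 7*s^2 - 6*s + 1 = 7*c^2 + 34*c - 7*s^2 + 36*s - 5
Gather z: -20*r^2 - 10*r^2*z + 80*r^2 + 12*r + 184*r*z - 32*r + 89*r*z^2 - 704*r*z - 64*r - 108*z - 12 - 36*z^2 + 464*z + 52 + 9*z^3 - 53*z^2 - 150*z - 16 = 60*r^2 - 84*r + 9*z^3 + z^2*(89*r - 89) + z*(-10*r^2 - 520*r + 206) + 24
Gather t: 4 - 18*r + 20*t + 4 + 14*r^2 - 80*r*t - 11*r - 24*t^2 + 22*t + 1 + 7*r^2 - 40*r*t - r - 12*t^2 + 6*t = 21*r^2 - 30*r - 36*t^2 + t*(48 - 120*r) + 9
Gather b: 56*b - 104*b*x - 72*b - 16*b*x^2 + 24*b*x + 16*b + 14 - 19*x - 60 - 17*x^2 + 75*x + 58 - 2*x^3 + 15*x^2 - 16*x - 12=b*(-16*x^2 - 80*x) - 2*x^3 - 2*x^2 + 40*x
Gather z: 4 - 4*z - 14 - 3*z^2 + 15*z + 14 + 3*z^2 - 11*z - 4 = 0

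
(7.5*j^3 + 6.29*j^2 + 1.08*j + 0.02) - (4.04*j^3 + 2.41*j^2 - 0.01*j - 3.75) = 3.46*j^3 + 3.88*j^2 + 1.09*j + 3.77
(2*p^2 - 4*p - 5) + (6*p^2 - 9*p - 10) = 8*p^2 - 13*p - 15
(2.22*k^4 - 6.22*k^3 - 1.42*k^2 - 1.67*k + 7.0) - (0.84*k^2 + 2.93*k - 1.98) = 2.22*k^4 - 6.22*k^3 - 2.26*k^2 - 4.6*k + 8.98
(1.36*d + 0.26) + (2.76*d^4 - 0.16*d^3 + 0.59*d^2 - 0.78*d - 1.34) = 2.76*d^4 - 0.16*d^3 + 0.59*d^2 + 0.58*d - 1.08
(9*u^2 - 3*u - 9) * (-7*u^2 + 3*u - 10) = -63*u^4 + 48*u^3 - 36*u^2 + 3*u + 90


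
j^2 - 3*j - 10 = (j - 5)*(j + 2)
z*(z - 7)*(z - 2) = z^3 - 9*z^2 + 14*z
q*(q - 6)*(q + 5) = q^3 - q^2 - 30*q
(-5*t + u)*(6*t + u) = -30*t^2 + t*u + u^2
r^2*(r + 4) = r^3 + 4*r^2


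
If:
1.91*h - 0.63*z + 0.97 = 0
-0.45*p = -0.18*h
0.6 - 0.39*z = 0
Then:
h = -0.00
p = -0.00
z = 1.54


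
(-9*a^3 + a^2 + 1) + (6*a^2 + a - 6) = -9*a^3 + 7*a^2 + a - 5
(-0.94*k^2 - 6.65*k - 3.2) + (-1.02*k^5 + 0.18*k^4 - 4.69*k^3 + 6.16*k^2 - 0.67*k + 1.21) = -1.02*k^5 + 0.18*k^4 - 4.69*k^3 + 5.22*k^2 - 7.32*k - 1.99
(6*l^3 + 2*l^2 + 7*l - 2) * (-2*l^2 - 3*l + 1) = -12*l^5 - 22*l^4 - 14*l^3 - 15*l^2 + 13*l - 2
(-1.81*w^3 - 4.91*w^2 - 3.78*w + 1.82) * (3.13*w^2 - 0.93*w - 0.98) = -5.6653*w^5 - 13.685*w^4 - 5.4913*w^3 + 14.0238*w^2 + 2.0118*w - 1.7836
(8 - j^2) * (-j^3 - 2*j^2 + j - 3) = j^5 + 2*j^4 - 9*j^3 - 13*j^2 + 8*j - 24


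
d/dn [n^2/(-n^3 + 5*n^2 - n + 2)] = n*(n^3 - n + 4)/(n^6 - 10*n^5 + 27*n^4 - 14*n^3 + 21*n^2 - 4*n + 4)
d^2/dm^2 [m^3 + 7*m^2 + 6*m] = 6*m + 14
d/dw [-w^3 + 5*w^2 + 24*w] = -3*w^2 + 10*w + 24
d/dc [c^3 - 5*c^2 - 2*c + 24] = 3*c^2 - 10*c - 2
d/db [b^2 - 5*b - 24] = 2*b - 5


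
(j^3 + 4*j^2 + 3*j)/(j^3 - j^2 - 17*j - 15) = j/(j - 5)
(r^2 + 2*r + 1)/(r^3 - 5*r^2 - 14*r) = (r^2 + 2*r + 1)/(r*(r^2 - 5*r - 14))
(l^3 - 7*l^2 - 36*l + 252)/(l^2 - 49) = (l^2 - 36)/(l + 7)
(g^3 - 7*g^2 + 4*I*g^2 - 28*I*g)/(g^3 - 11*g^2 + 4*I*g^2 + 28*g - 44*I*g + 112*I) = g/(g - 4)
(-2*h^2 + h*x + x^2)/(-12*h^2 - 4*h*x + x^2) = (-h + x)/(-6*h + x)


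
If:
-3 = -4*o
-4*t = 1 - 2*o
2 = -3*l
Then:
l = -2/3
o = 3/4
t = 1/8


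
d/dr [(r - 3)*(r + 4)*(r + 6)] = 3*r^2 + 14*r - 6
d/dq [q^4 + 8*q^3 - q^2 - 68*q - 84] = 4*q^3 + 24*q^2 - 2*q - 68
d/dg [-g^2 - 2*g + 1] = -2*g - 2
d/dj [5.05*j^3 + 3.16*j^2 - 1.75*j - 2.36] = 15.15*j^2 + 6.32*j - 1.75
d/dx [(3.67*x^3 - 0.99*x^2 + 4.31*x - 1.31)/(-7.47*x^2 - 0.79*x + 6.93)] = (-27.4149*x^4 - 5.7986*x^3 + 109.2771*x^2 - 33.2928*x + 28.8334)/(55.8009*x^4 + 11.8026*x^3 - 102.9101*x^2 - 10.9494*x + 48.0249)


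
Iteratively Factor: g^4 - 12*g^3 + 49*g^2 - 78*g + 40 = (g - 4)*(g^3 - 8*g^2 + 17*g - 10) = (g - 4)*(g - 2)*(g^2 - 6*g + 5) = (g - 5)*(g - 4)*(g - 2)*(g - 1)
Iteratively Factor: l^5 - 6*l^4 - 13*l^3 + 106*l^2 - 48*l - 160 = (l - 5)*(l^4 - l^3 - 18*l^2 + 16*l + 32) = (l - 5)*(l - 2)*(l^3 + l^2 - 16*l - 16) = (l - 5)*(l - 2)*(l + 1)*(l^2 - 16) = (l - 5)*(l - 4)*(l - 2)*(l + 1)*(l + 4)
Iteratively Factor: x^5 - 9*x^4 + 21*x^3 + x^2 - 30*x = (x - 3)*(x^4 - 6*x^3 + 3*x^2 + 10*x) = (x - 3)*(x + 1)*(x^3 - 7*x^2 + 10*x) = x*(x - 3)*(x + 1)*(x^2 - 7*x + 10) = x*(x - 3)*(x - 2)*(x + 1)*(x - 5)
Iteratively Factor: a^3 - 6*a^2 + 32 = (a - 4)*(a^2 - 2*a - 8) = (a - 4)^2*(a + 2)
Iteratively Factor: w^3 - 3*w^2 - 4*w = (w + 1)*(w^2 - 4*w) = w*(w + 1)*(w - 4)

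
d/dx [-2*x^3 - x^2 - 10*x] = -6*x^2 - 2*x - 10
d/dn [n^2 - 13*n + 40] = 2*n - 13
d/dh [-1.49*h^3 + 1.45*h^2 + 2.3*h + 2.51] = -4.47*h^2 + 2.9*h + 2.3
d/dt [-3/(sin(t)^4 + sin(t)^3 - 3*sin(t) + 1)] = 3*(4*sin(t)^3 + 3*sin(t)^2 - 3)*cos(t)/(sin(t)^4 + sin(t)^3 - 3*sin(t) + 1)^2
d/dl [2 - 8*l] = -8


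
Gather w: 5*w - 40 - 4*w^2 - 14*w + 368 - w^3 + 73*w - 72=-w^3 - 4*w^2 + 64*w + 256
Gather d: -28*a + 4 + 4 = 8 - 28*a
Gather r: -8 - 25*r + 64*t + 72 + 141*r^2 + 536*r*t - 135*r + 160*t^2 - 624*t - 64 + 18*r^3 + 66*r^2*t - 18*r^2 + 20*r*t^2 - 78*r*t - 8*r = 18*r^3 + r^2*(66*t + 123) + r*(20*t^2 + 458*t - 168) + 160*t^2 - 560*t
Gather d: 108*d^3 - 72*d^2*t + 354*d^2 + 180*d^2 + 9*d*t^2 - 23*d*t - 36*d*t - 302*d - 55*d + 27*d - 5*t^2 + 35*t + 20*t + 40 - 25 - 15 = 108*d^3 + d^2*(534 - 72*t) + d*(9*t^2 - 59*t - 330) - 5*t^2 + 55*t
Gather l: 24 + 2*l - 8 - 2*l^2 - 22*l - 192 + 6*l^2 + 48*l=4*l^2 + 28*l - 176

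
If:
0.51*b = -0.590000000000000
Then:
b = -1.16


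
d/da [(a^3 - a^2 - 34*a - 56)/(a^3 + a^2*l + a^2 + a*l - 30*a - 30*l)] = ((3*a^2 - 2*a - 34)*(a^3 + a^2*l + a^2 + a*l - 30*a - 30*l) + (-a^3 + a^2 + 34*a + 56)*(3*a^2 + 2*a*l + 2*a + l - 30))/(a^3 + a^2*l + a^2 + a*l - 30*a - 30*l)^2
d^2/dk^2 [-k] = 0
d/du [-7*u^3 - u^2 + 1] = u*(-21*u - 2)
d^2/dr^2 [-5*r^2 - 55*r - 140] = -10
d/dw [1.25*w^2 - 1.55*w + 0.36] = 2.5*w - 1.55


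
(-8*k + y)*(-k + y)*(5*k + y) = 40*k^3 - 37*k^2*y - 4*k*y^2 + y^3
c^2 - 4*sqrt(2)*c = c*(c - 4*sqrt(2))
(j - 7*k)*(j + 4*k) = j^2 - 3*j*k - 28*k^2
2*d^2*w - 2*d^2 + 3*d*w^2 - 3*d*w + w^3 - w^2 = (d + w)*(2*d + w)*(w - 1)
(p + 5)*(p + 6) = p^2 + 11*p + 30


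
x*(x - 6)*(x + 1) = x^3 - 5*x^2 - 6*x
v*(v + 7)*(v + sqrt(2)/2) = v^3 + sqrt(2)*v^2/2 + 7*v^2 + 7*sqrt(2)*v/2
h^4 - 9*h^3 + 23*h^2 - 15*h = h*(h - 5)*(h - 3)*(h - 1)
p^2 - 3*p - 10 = (p - 5)*(p + 2)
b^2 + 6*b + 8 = (b + 2)*(b + 4)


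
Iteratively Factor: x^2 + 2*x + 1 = (x + 1)*(x + 1)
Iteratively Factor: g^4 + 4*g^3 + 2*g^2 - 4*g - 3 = (g + 1)*(g^3 + 3*g^2 - g - 3) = (g - 1)*(g + 1)*(g^2 + 4*g + 3) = (g - 1)*(g + 1)*(g + 3)*(g + 1)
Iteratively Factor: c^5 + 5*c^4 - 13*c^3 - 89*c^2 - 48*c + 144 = (c + 3)*(c^4 + 2*c^3 - 19*c^2 - 32*c + 48) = (c + 3)*(c + 4)*(c^3 - 2*c^2 - 11*c + 12) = (c - 4)*(c + 3)*(c + 4)*(c^2 + 2*c - 3) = (c - 4)*(c - 1)*(c + 3)*(c + 4)*(c + 3)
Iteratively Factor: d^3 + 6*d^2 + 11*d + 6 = (d + 3)*(d^2 + 3*d + 2) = (d + 2)*(d + 3)*(d + 1)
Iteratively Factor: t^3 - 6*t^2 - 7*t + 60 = (t + 3)*(t^2 - 9*t + 20) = (t - 5)*(t + 3)*(t - 4)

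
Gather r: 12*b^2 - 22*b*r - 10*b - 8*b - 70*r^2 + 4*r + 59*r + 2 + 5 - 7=12*b^2 - 18*b - 70*r^2 + r*(63 - 22*b)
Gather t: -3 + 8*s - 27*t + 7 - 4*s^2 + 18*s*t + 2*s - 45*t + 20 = -4*s^2 + 10*s + t*(18*s - 72) + 24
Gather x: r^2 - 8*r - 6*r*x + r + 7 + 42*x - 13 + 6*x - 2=r^2 - 7*r + x*(48 - 6*r) - 8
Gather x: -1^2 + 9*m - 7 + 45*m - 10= 54*m - 18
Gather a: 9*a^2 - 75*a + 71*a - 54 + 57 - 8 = 9*a^2 - 4*a - 5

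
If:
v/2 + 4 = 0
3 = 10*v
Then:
No Solution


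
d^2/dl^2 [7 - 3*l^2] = -6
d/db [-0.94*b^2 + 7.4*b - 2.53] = 7.4 - 1.88*b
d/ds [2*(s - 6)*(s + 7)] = 4*s + 2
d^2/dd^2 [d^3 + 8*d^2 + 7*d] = 6*d + 16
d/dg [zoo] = 0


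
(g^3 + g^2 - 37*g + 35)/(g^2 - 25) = (g^2 + 6*g - 7)/(g + 5)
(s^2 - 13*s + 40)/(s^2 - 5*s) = (s - 8)/s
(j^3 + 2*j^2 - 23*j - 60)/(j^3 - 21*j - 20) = (j + 3)/(j + 1)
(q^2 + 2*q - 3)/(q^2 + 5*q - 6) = (q + 3)/(q + 6)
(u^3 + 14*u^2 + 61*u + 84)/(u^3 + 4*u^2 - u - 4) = (u^2 + 10*u + 21)/(u^2 - 1)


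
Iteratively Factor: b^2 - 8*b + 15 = (b - 5)*(b - 3)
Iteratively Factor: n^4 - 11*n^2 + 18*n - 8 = (n - 1)*(n^3 + n^2 - 10*n + 8) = (n - 1)^2*(n^2 + 2*n - 8) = (n - 2)*(n - 1)^2*(n + 4)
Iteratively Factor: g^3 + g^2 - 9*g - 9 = (g + 3)*(g^2 - 2*g - 3) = (g - 3)*(g + 3)*(g + 1)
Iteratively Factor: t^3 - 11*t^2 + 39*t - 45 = (t - 3)*(t^2 - 8*t + 15) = (t - 5)*(t - 3)*(t - 3)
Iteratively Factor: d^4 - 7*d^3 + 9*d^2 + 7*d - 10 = (d + 1)*(d^3 - 8*d^2 + 17*d - 10) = (d - 2)*(d + 1)*(d^2 - 6*d + 5) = (d - 2)*(d - 1)*(d + 1)*(d - 5)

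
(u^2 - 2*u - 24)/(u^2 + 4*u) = (u - 6)/u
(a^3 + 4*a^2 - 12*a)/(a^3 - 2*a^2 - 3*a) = (-a^2 - 4*a + 12)/(-a^2 + 2*a + 3)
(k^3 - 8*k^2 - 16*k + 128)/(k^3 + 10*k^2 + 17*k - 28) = (k^2 - 12*k + 32)/(k^2 + 6*k - 7)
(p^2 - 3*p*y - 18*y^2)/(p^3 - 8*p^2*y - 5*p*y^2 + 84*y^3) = (p - 6*y)/(p^2 - 11*p*y + 28*y^2)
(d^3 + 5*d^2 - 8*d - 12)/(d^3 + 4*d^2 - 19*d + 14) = (d^2 + 7*d + 6)/(d^2 + 6*d - 7)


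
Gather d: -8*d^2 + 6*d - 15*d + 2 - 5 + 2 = -8*d^2 - 9*d - 1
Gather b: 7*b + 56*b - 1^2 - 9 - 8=63*b - 18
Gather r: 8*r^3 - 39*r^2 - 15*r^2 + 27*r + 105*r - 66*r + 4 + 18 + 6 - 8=8*r^3 - 54*r^2 + 66*r + 20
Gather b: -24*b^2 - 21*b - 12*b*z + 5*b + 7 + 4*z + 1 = -24*b^2 + b*(-12*z - 16) + 4*z + 8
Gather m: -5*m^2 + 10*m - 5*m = -5*m^2 + 5*m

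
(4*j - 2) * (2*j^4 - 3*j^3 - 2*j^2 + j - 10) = 8*j^5 - 16*j^4 - 2*j^3 + 8*j^2 - 42*j + 20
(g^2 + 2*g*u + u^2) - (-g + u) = g^2 + 2*g*u + g + u^2 - u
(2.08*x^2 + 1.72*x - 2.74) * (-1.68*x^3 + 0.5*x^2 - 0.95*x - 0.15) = -3.4944*x^5 - 1.8496*x^4 + 3.4872*x^3 - 3.316*x^2 + 2.345*x + 0.411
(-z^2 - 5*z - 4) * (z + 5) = -z^3 - 10*z^2 - 29*z - 20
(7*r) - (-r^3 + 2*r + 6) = r^3 + 5*r - 6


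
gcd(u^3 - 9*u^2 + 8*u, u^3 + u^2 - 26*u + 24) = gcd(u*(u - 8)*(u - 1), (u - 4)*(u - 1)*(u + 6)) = u - 1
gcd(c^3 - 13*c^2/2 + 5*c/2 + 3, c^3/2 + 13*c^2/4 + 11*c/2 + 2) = c + 1/2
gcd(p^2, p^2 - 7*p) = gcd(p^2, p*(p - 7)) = p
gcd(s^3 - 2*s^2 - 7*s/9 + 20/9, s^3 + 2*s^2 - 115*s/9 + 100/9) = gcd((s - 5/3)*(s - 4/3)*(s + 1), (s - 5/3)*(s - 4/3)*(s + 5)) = s^2 - 3*s + 20/9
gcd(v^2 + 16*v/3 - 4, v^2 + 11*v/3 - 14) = v + 6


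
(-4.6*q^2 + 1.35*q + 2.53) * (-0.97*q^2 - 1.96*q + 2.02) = 4.462*q^4 + 7.7065*q^3 - 14.3921*q^2 - 2.2318*q + 5.1106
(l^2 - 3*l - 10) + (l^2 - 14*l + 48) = 2*l^2 - 17*l + 38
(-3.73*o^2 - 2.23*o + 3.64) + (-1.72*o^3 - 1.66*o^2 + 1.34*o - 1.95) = -1.72*o^3 - 5.39*o^2 - 0.89*o + 1.69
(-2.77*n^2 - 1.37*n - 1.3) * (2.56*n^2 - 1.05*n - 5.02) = -7.0912*n^4 - 0.5987*n^3 + 12.0159*n^2 + 8.2424*n + 6.526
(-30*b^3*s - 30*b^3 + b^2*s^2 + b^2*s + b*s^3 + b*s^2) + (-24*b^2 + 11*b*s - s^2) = -30*b^3*s - 30*b^3 + b^2*s^2 + b^2*s - 24*b^2 + b*s^3 + b*s^2 + 11*b*s - s^2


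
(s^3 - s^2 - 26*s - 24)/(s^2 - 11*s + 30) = (s^2 + 5*s + 4)/(s - 5)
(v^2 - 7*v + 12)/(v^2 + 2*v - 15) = (v - 4)/(v + 5)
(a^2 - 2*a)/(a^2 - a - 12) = a*(2 - a)/(-a^2 + a + 12)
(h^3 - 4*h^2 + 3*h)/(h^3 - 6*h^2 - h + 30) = h*(h - 1)/(h^2 - 3*h - 10)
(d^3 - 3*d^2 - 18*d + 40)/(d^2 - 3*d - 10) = (d^2 + 2*d - 8)/(d + 2)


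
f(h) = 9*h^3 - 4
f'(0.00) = 0.00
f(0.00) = -4.00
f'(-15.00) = 6075.00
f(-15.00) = -30379.00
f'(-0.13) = 0.46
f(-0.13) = -4.02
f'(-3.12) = 262.83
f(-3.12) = -277.34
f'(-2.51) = 170.10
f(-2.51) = -146.32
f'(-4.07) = 447.25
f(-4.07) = -610.77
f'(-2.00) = 108.00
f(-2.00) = -76.00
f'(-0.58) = 9.08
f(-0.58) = -5.76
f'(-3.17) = 271.32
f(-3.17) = -290.70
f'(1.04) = 29.20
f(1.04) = 6.12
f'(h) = 27*h^2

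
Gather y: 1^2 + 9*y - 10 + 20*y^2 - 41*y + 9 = 20*y^2 - 32*y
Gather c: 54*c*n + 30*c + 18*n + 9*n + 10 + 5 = c*(54*n + 30) + 27*n + 15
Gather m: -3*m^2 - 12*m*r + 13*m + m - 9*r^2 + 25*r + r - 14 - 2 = -3*m^2 + m*(14 - 12*r) - 9*r^2 + 26*r - 16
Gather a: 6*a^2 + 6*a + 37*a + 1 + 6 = 6*a^2 + 43*a + 7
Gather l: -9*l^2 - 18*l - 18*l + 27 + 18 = -9*l^2 - 36*l + 45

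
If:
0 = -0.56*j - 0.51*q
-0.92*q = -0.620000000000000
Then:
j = -0.61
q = 0.67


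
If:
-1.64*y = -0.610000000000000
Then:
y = 0.37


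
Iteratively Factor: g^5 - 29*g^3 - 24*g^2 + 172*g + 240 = (g + 2)*(g^4 - 2*g^3 - 25*g^2 + 26*g + 120) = (g + 2)*(g + 4)*(g^3 - 6*g^2 - g + 30) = (g + 2)^2*(g + 4)*(g^2 - 8*g + 15) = (g - 3)*(g + 2)^2*(g + 4)*(g - 5)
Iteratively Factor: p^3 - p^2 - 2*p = (p + 1)*(p^2 - 2*p) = (p - 2)*(p + 1)*(p)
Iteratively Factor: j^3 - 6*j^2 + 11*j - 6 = (j - 3)*(j^2 - 3*j + 2) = (j - 3)*(j - 2)*(j - 1)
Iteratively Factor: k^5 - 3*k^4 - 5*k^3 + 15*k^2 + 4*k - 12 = (k + 2)*(k^4 - 5*k^3 + 5*k^2 + 5*k - 6) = (k - 2)*(k + 2)*(k^3 - 3*k^2 - k + 3) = (k - 2)*(k - 1)*(k + 2)*(k^2 - 2*k - 3) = (k - 3)*(k - 2)*(k - 1)*(k + 2)*(k + 1)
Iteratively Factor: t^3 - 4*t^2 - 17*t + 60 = (t + 4)*(t^2 - 8*t + 15) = (t - 5)*(t + 4)*(t - 3)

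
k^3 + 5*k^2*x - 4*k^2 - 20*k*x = k*(k - 4)*(k + 5*x)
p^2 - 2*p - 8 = (p - 4)*(p + 2)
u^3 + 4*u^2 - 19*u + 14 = (u - 2)*(u - 1)*(u + 7)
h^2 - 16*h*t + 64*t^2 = (h - 8*t)^2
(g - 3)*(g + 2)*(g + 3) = g^3 + 2*g^2 - 9*g - 18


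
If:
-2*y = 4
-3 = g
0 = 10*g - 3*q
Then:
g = -3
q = -10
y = -2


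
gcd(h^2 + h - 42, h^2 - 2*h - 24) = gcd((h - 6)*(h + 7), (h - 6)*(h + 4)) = h - 6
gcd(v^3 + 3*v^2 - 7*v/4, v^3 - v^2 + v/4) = v^2 - v/2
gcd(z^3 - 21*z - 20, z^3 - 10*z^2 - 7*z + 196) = z + 4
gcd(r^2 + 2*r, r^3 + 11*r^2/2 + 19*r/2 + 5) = r + 2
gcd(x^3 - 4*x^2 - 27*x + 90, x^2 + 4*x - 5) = x + 5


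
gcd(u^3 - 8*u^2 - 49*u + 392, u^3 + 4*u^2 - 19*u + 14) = u + 7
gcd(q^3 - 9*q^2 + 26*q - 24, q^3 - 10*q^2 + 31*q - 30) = q^2 - 5*q + 6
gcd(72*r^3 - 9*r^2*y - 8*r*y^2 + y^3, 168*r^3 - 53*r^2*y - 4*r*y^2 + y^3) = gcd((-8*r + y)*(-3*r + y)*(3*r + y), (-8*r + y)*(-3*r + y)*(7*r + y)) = 24*r^2 - 11*r*y + y^2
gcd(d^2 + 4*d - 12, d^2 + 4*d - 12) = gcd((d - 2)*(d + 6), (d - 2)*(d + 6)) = d^2 + 4*d - 12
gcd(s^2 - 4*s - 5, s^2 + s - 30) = s - 5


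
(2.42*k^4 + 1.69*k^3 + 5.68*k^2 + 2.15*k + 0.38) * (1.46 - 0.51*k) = -1.2342*k^5 + 2.6713*k^4 - 0.4294*k^3 + 7.1963*k^2 + 2.9452*k + 0.5548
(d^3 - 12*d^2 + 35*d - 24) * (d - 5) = d^4 - 17*d^3 + 95*d^2 - 199*d + 120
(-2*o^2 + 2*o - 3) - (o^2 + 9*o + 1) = -3*o^2 - 7*o - 4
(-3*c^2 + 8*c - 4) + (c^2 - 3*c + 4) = -2*c^2 + 5*c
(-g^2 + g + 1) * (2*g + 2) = -2*g^3 + 4*g + 2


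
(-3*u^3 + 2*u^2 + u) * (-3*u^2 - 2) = 9*u^5 - 6*u^4 + 3*u^3 - 4*u^2 - 2*u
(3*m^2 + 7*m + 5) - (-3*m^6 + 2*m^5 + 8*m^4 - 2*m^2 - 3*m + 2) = 3*m^6 - 2*m^5 - 8*m^4 + 5*m^2 + 10*m + 3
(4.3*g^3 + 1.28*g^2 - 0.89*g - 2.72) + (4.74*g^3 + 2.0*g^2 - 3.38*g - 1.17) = 9.04*g^3 + 3.28*g^2 - 4.27*g - 3.89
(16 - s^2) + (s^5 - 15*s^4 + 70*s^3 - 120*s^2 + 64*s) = s^5 - 15*s^4 + 70*s^3 - 121*s^2 + 64*s + 16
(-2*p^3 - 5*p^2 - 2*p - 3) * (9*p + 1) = -18*p^4 - 47*p^3 - 23*p^2 - 29*p - 3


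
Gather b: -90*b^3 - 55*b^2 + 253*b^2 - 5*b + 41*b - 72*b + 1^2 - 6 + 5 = -90*b^3 + 198*b^2 - 36*b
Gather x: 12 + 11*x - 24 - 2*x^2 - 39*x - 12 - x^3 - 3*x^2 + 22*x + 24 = -x^3 - 5*x^2 - 6*x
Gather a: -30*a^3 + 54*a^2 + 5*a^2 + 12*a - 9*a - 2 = -30*a^3 + 59*a^2 + 3*a - 2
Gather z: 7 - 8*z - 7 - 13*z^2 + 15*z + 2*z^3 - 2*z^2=2*z^3 - 15*z^2 + 7*z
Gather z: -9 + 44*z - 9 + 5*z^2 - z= 5*z^2 + 43*z - 18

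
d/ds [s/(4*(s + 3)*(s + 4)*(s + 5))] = (-s^3 - 6*s^2 + 30)/(2*(s^6 + 24*s^5 + 238*s^4 + 1248*s^3 + 3649*s^2 + 5640*s + 3600))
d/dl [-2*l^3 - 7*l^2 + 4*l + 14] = -6*l^2 - 14*l + 4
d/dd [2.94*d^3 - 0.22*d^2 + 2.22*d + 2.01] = 8.82*d^2 - 0.44*d + 2.22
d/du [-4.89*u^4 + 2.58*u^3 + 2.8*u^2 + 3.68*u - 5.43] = -19.56*u^3 + 7.74*u^2 + 5.6*u + 3.68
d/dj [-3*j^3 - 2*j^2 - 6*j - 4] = -9*j^2 - 4*j - 6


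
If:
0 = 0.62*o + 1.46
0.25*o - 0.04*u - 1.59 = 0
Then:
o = -2.35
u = -54.47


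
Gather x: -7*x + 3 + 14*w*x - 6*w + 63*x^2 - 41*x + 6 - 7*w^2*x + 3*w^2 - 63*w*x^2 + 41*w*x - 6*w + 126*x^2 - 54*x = 3*w^2 - 12*w + x^2*(189 - 63*w) + x*(-7*w^2 + 55*w - 102) + 9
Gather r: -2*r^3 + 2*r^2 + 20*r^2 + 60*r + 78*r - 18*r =-2*r^3 + 22*r^2 + 120*r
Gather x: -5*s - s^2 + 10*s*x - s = -s^2 + 10*s*x - 6*s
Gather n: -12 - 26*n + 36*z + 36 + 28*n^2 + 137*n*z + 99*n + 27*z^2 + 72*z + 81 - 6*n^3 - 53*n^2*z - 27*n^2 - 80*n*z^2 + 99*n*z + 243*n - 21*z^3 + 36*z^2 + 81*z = -6*n^3 + n^2*(1 - 53*z) + n*(-80*z^2 + 236*z + 316) - 21*z^3 + 63*z^2 + 189*z + 105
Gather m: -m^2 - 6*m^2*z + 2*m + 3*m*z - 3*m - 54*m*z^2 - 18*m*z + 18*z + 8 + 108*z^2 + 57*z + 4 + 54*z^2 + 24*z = m^2*(-6*z - 1) + m*(-54*z^2 - 15*z - 1) + 162*z^2 + 99*z + 12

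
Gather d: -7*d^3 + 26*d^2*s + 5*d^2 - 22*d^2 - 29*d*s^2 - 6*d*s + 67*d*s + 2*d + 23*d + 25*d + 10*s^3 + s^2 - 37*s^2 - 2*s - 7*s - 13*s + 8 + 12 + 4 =-7*d^3 + d^2*(26*s - 17) + d*(-29*s^2 + 61*s + 50) + 10*s^3 - 36*s^2 - 22*s + 24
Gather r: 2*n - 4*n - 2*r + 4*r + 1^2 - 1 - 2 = -2*n + 2*r - 2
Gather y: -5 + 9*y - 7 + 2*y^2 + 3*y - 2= 2*y^2 + 12*y - 14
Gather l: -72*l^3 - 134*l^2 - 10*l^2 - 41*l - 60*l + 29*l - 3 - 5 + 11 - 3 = -72*l^3 - 144*l^2 - 72*l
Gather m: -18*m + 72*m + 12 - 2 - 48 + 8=54*m - 30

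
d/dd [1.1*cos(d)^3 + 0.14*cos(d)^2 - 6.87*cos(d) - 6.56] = (-3.3*cos(d)^2 - 0.28*cos(d) + 6.87)*sin(d)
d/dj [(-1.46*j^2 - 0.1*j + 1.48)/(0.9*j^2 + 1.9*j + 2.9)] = (-2.684*j^2 - 11.132*j - 3.102)/(0.81*j^4 + 3.42*j^3 + 8.83*j^2 + 11.02*j + 8.41)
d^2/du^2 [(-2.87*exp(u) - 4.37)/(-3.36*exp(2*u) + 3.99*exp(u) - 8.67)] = (32.401152*exp(4*u) + 235.818576*exp(3*u) - 677.397168*exp(2*u) - 340.359768*exp(u) + 366.907464)*exp(u)/(37.933056*exp(6*u) - 135.136512*exp(5*u) + 454.117104*exp(4*u) - 760.922127*exp(3*u) + 1171.784313*exp(2*u) - 899.771733*exp(u) + 651.714363)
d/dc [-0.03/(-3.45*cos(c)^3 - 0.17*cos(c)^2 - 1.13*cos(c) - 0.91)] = (0.3105*cos(c)^2 + 0.0102*cos(c) + 0.0339)*sin(c)/(3.45*cos(c)^3 + 0.17*cos(c)^2 + 1.13*cos(c) + 0.91)^2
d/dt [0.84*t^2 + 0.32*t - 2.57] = 1.68*t + 0.32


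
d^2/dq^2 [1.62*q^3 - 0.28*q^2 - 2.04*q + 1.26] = 9.72*q - 0.56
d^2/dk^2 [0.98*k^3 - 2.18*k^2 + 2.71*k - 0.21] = 5.88*k - 4.36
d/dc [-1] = 0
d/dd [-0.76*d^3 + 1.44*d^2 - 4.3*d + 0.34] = -2.28*d^2 + 2.88*d - 4.3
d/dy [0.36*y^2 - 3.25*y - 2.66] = 0.72*y - 3.25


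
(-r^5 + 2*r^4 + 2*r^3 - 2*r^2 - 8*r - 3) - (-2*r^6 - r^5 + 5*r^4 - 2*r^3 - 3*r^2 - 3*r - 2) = 2*r^6 - 3*r^4 + 4*r^3 + r^2 - 5*r - 1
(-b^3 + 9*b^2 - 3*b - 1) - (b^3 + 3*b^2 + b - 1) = -2*b^3 + 6*b^2 - 4*b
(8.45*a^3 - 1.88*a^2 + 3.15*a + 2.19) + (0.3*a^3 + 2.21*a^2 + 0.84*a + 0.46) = 8.75*a^3 + 0.33*a^2 + 3.99*a + 2.65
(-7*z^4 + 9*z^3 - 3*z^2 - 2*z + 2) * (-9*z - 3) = 63*z^5 - 60*z^4 + 27*z^2 - 12*z - 6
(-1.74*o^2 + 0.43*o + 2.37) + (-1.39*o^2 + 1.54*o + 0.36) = -3.13*o^2 + 1.97*o + 2.73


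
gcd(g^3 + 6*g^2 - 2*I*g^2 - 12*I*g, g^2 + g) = g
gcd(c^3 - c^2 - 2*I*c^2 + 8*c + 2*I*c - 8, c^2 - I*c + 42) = 1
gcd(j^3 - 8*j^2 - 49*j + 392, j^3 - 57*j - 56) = j^2 - j - 56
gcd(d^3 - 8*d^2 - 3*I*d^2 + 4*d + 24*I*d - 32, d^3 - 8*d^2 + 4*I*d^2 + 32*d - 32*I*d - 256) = d^2 + d*(-8 - 4*I) + 32*I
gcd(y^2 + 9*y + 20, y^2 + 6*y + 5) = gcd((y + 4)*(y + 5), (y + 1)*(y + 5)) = y + 5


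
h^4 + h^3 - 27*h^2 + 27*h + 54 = (h - 3)^2*(h + 1)*(h + 6)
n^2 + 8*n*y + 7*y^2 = (n + y)*(n + 7*y)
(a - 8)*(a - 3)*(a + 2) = a^3 - 9*a^2 + 2*a + 48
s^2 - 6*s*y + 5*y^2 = (s - 5*y)*(s - y)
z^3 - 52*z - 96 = (z - 8)*(z + 2)*(z + 6)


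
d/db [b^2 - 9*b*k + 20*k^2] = 2*b - 9*k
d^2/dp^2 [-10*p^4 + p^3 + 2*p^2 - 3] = -120*p^2 + 6*p + 4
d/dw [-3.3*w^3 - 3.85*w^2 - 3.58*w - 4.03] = -9.9*w^2 - 7.7*w - 3.58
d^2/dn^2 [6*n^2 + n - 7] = 12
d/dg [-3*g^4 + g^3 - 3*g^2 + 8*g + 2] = -12*g^3 + 3*g^2 - 6*g + 8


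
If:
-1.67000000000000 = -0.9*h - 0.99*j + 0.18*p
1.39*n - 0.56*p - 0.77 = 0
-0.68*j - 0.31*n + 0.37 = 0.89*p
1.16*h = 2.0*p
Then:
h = -22.50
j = 19.77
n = -4.70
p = -13.05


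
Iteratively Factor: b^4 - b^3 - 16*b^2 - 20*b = (b)*(b^3 - b^2 - 16*b - 20) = b*(b - 5)*(b^2 + 4*b + 4) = b*(b - 5)*(b + 2)*(b + 2)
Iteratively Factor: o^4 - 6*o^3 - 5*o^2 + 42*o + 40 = (o - 4)*(o^3 - 2*o^2 - 13*o - 10) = (o - 4)*(o + 1)*(o^2 - 3*o - 10) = (o - 5)*(o - 4)*(o + 1)*(o + 2)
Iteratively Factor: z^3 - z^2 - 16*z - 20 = (z + 2)*(z^2 - 3*z - 10) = (z + 2)^2*(z - 5)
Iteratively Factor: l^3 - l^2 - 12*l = (l - 4)*(l^2 + 3*l) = l*(l - 4)*(l + 3)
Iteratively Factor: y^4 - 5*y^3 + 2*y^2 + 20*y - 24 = (y - 3)*(y^3 - 2*y^2 - 4*y + 8) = (y - 3)*(y - 2)*(y^2 - 4) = (y - 3)*(y - 2)*(y + 2)*(y - 2)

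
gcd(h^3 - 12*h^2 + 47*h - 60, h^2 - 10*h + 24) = h - 4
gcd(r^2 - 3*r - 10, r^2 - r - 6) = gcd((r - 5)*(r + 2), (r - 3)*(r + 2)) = r + 2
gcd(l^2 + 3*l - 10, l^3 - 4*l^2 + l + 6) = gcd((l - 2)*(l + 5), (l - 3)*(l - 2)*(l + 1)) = l - 2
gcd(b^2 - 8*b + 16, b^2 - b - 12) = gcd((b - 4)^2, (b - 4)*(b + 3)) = b - 4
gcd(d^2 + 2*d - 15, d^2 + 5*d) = d + 5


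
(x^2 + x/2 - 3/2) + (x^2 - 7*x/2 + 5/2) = 2*x^2 - 3*x + 1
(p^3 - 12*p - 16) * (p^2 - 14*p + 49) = p^5 - 14*p^4 + 37*p^3 + 152*p^2 - 364*p - 784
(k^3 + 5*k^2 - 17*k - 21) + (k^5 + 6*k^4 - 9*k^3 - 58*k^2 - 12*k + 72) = k^5 + 6*k^4 - 8*k^3 - 53*k^2 - 29*k + 51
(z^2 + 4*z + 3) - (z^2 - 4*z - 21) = 8*z + 24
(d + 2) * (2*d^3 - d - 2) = 2*d^4 + 4*d^3 - d^2 - 4*d - 4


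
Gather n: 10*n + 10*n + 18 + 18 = 20*n + 36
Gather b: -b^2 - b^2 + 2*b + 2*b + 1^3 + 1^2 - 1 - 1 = -2*b^2 + 4*b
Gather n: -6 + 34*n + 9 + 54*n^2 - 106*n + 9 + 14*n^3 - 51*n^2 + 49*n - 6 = 14*n^3 + 3*n^2 - 23*n + 6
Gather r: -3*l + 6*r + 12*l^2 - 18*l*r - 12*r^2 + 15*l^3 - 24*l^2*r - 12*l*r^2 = 15*l^3 + 12*l^2 - 3*l + r^2*(-12*l - 12) + r*(-24*l^2 - 18*l + 6)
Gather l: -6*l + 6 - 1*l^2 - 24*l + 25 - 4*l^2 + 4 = -5*l^2 - 30*l + 35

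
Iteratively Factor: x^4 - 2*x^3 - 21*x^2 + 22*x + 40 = (x + 1)*(x^3 - 3*x^2 - 18*x + 40) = (x - 5)*(x + 1)*(x^2 + 2*x - 8) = (x - 5)*(x + 1)*(x + 4)*(x - 2)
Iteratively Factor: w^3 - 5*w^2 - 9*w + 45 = (w + 3)*(w^2 - 8*w + 15) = (w - 3)*(w + 3)*(w - 5)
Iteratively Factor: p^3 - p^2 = (p)*(p^2 - p) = p*(p - 1)*(p)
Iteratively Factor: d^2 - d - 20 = (d - 5)*(d + 4)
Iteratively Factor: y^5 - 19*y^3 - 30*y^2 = (y - 5)*(y^4 + 5*y^3 + 6*y^2) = y*(y - 5)*(y^3 + 5*y^2 + 6*y) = y^2*(y - 5)*(y^2 + 5*y + 6) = y^2*(y - 5)*(y + 2)*(y + 3)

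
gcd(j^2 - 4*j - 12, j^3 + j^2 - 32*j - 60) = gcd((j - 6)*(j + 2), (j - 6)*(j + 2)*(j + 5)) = j^2 - 4*j - 12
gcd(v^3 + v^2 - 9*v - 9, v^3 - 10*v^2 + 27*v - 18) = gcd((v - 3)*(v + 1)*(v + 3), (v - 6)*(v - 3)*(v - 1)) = v - 3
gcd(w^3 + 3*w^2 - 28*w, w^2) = w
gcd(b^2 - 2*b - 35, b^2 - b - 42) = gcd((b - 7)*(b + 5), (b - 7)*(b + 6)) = b - 7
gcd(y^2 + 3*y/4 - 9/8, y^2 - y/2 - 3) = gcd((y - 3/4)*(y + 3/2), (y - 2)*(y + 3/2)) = y + 3/2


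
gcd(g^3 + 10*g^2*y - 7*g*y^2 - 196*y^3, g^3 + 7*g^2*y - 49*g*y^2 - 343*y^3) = g^2 + 14*g*y + 49*y^2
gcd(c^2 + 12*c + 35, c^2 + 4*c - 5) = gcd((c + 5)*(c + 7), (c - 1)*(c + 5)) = c + 5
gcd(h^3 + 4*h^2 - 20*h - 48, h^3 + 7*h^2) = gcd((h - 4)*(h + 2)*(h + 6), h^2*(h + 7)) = 1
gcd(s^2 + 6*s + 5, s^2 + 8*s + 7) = s + 1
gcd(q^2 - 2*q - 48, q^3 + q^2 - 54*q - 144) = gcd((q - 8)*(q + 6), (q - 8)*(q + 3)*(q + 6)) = q^2 - 2*q - 48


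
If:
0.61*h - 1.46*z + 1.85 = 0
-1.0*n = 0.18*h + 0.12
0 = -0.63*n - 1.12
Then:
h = 9.21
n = -1.78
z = 5.12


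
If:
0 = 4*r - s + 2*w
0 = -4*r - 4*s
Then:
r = -2*w/5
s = 2*w/5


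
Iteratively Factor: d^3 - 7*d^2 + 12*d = (d - 3)*(d^2 - 4*d) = (d - 4)*(d - 3)*(d)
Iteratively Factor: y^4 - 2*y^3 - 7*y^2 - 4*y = (y + 1)*(y^3 - 3*y^2 - 4*y) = (y + 1)^2*(y^2 - 4*y) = (y - 4)*(y + 1)^2*(y)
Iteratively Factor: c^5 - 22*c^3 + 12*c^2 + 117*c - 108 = (c + 3)*(c^4 - 3*c^3 - 13*c^2 + 51*c - 36) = (c - 3)*(c + 3)*(c^3 - 13*c + 12) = (c - 3)*(c - 1)*(c + 3)*(c^2 + c - 12) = (c - 3)*(c - 1)*(c + 3)*(c + 4)*(c - 3)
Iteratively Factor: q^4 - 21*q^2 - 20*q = (q)*(q^3 - 21*q - 20) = q*(q - 5)*(q^2 + 5*q + 4) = q*(q - 5)*(q + 1)*(q + 4)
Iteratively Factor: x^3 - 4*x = (x + 2)*(x^2 - 2*x) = (x - 2)*(x + 2)*(x)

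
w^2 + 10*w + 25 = (w + 5)^2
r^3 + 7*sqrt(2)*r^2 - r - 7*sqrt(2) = (r - 1)*(r + 1)*(r + 7*sqrt(2))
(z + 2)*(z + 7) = z^2 + 9*z + 14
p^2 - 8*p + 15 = (p - 5)*(p - 3)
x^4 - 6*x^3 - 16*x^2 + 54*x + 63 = (x - 7)*(x - 3)*(x + 1)*(x + 3)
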